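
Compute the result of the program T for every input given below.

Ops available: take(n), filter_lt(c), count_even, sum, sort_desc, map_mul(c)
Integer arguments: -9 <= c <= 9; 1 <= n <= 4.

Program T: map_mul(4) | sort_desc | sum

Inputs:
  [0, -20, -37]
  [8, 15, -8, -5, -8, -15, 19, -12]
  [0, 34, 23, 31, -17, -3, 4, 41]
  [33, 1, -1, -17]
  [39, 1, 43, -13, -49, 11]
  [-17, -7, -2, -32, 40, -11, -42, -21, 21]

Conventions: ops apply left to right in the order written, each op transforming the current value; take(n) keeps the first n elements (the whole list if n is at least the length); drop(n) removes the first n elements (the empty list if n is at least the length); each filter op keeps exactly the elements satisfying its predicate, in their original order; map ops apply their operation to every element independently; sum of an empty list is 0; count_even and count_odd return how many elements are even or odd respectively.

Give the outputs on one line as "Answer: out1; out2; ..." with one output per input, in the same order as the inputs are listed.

-228; -24; 452; 64; 128; -284

Execution, op by op:
  [0, -20, -37] -> [0, -80, -148] -> [0, -80, -148] -> -228
  [8, 15, -8, -5, -8, -15, 19, -12] -> [32, 60, -32, -20, -32, -60, 76, -48] -> [76, 60, 32, -20, -32, -32, -48, -60] -> -24
  [0, 34, 23, 31, -17, -3, 4, 41] -> [0, 136, 92, 124, -68, -12, 16, 164] -> [164, 136, 124, 92, 16, 0, -12, -68] -> 452
  [33, 1, -1, -17] -> [132, 4, -4, -68] -> [132, 4, -4, -68] -> 64
  [39, 1, 43, -13, -49, 11] -> [156, 4, 172, -52, -196, 44] -> [172, 156, 44, 4, -52, -196] -> 128
  [-17, -7, -2, -32, 40, -11, -42, -21, 21] -> [-68, -28, -8, -128, 160, -44, -168, -84, 84] -> [160, 84, -8, -28, -44, -68, -84, -128, -168] -> -284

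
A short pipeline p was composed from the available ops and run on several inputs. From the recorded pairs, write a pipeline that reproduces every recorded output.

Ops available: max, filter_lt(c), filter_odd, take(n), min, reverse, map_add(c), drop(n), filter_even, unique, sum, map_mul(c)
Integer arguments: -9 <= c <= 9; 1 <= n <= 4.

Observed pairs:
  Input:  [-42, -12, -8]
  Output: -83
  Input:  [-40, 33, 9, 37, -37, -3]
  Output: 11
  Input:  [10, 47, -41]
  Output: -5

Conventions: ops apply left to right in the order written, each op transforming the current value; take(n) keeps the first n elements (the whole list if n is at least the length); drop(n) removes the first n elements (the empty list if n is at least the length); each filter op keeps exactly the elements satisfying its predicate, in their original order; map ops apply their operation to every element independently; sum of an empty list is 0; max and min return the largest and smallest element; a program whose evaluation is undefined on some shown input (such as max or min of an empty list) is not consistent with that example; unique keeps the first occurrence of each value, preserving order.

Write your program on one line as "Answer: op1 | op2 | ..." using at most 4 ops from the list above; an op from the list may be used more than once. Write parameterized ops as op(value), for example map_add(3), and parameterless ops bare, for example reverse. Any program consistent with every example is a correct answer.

take(4) | map_add(-7) | sum

Check, running the answer program on each example:
  [-42, -12, -8] -> [-42, -12, -8] -> [-49, -19, -15] -> -83
  [-40, 33, 9, 37, -37, -3] -> [-40, 33, 9, 37] -> [-47, 26, 2, 30] -> 11
  [10, 47, -41] -> [10, 47, -41] -> [3, 40, -48] -> -5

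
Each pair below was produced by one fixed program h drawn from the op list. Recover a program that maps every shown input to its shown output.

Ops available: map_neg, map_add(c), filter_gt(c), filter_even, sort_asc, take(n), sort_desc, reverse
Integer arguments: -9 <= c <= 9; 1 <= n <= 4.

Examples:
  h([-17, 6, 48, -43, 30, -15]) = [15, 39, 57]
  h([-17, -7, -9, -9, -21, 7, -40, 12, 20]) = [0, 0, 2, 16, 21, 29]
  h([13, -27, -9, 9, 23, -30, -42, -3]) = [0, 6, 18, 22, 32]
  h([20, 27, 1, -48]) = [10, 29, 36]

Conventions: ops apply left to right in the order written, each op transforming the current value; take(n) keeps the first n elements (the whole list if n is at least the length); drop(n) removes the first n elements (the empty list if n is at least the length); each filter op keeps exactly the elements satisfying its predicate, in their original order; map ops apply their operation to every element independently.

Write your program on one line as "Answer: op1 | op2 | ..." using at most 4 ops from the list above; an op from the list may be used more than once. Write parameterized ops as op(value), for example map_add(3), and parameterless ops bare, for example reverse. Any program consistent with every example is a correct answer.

map_add(9) | filter_gt(-4) | sort_desc | reverse

Check, running the answer program on each example:
  [-17, 6, 48, -43, 30, -15] -> [-8, 15, 57, -34, 39, -6] -> [15, 57, 39] -> [57, 39, 15] -> [15, 39, 57]
  [-17, -7, -9, -9, -21, 7, -40, 12, 20] -> [-8, 2, 0, 0, -12, 16, -31, 21, 29] -> [2, 0, 0, 16, 21, 29] -> [29, 21, 16, 2, 0, 0] -> [0, 0, 2, 16, 21, 29]
  [13, -27, -9, 9, 23, -30, -42, -3] -> [22, -18, 0, 18, 32, -21, -33, 6] -> [22, 0, 18, 32, 6] -> [32, 22, 18, 6, 0] -> [0, 6, 18, 22, 32]
  [20, 27, 1, -48] -> [29, 36, 10, -39] -> [29, 36, 10] -> [36, 29, 10] -> [10, 29, 36]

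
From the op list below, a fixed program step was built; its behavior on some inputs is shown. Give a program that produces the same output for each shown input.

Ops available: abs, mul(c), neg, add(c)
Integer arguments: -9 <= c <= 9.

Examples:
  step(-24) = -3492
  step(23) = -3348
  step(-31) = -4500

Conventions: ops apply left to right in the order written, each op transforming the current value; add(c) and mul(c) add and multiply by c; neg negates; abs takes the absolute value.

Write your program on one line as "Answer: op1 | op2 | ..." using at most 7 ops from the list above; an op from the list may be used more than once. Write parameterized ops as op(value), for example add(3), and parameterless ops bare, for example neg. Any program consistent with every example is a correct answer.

neg | abs | mul(-8) | mul(3) | add(-6) | mul(6)

Check, running the answer program on each example:
  -24 -> 24 -> 24 -> -192 -> -576 -> -582 -> -3492
  23 -> -23 -> 23 -> -184 -> -552 -> -558 -> -3348
  -31 -> 31 -> 31 -> -248 -> -744 -> -750 -> -4500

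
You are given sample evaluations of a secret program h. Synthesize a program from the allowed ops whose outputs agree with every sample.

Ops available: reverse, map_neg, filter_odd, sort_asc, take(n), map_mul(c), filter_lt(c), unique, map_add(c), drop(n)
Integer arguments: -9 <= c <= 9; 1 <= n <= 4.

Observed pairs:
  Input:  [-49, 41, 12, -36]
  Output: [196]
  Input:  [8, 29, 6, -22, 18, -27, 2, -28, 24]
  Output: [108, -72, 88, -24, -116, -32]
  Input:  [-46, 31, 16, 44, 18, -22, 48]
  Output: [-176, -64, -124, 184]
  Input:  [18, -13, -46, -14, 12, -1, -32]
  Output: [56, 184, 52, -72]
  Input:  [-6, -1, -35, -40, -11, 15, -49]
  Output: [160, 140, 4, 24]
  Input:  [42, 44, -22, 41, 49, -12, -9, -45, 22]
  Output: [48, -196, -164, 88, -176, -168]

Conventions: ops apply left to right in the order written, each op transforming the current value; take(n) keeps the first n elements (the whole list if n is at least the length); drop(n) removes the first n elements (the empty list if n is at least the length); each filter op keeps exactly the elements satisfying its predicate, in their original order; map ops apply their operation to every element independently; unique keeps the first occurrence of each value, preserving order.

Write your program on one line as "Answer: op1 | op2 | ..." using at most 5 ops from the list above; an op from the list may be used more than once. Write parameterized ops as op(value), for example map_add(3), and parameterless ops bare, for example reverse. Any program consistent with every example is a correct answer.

reverse | map_neg | drop(3) | map_mul(4)

Check, running the answer program on each example:
  [-49, 41, 12, -36] -> [-36, 12, 41, -49] -> [36, -12, -41, 49] -> [49] -> [196]
  [8, 29, 6, -22, 18, -27, 2, -28, 24] -> [24, -28, 2, -27, 18, -22, 6, 29, 8] -> [-24, 28, -2, 27, -18, 22, -6, -29, -8] -> [27, -18, 22, -6, -29, -8] -> [108, -72, 88, -24, -116, -32]
  [-46, 31, 16, 44, 18, -22, 48] -> [48, -22, 18, 44, 16, 31, -46] -> [-48, 22, -18, -44, -16, -31, 46] -> [-44, -16, -31, 46] -> [-176, -64, -124, 184]
  [18, -13, -46, -14, 12, -1, -32] -> [-32, -1, 12, -14, -46, -13, 18] -> [32, 1, -12, 14, 46, 13, -18] -> [14, 46, 13, -18] -> [56, 184, 52, -72]
  [-6, -1, -35, -40, -11, 15, -49] -> [-49, 15, -11, -40, -35, -1, -6] -> [49, -15, 11, 40, 35, 1, 6] -> [40, 35, 1, 6] -> [160, 140, 4, 24]
  [42, 44, -22, 41, 49, -12, -9, -45, 22] -> [22, -45, -9, -12, 49, 41, -22, 44, 42] -> [-22, 45, 9, 12, -49, -41, 22, -44, -42] -> [12, -49, -41, 22, -44, -42] -> [48, -196, -164, 88, -176, -168]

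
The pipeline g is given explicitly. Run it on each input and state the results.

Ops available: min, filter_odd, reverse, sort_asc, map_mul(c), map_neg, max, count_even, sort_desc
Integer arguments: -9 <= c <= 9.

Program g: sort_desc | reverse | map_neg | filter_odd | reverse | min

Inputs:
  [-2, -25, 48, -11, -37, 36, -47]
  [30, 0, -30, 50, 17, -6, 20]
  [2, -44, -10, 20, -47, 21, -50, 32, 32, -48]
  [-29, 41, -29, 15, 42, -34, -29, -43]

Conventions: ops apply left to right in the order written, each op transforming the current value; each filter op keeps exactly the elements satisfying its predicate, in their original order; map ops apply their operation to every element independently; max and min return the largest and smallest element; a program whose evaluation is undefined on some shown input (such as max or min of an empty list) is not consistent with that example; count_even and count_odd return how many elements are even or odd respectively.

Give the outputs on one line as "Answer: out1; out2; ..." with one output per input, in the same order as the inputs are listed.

11; -17; -21; -41

Execution, op by op:
  [-2, -25, 48, -11, -37, 36, -47] -> [48, 36, -2, -11, -25, -37, -47] -> [-47, -37, -25, -11, -2, 36, 48] -> [47, 37, 25, 11, 2, -36, -48] -> [47, 37, 25, 11] -> [11, 25, 37, 47] -> 11
  [30, 0, -30, 50, 17, -6, 20] -> [50, 30, 20, 17, 0, -6, -30] -> [-30, -6, 0, 17, 20, 30, 50] -> [30, 6, 0, -17, -20, -30, -50] -> [-17] -> [-17] -> -17
  [2, -44, -10, 20, -47, 21, -50, 32, 32, -48] -> [32, 32, 21, 20, 2, -10, -44, -47, -48, -50] -> [-50, -48, -47, -44, -10, 2, 20, 21, 32, 32] -> [50, 48, 47, 44, 10, -2, -20, -21, -32, -32] -> [47, -21] -> [-21, 47] -> -21
  [-29, 41, -29, 15, 42, -34, -29, -43] -> [42, 41, 15, -29, -29, -29, -34, -43] -> [-43, -34, -29, -29, -29, 15, 41, 42] -> [43, 34, 29, 29, 29, -15, -41, -42] -> [43, 29, 29, 29, -15, -41] -> [-41, -15, 29, 29, 29, 43] -> -41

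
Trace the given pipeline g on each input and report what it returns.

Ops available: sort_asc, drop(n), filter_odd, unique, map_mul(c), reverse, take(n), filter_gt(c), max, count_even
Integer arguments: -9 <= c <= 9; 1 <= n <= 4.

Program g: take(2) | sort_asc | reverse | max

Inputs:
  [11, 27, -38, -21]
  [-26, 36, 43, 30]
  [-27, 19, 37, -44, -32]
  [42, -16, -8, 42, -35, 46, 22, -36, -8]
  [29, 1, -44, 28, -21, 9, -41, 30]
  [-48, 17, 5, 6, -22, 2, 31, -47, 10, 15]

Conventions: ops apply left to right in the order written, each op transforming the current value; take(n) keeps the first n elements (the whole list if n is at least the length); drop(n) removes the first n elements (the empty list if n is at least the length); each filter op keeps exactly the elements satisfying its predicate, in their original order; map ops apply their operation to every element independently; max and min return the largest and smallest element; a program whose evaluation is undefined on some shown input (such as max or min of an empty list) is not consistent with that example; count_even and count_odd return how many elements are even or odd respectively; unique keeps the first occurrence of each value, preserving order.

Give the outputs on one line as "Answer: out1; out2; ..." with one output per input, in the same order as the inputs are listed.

27; 36; 19; 42; 29; 17

Execution, op by op:
  [11, 27, -38, -21] -> [11, 27] -> [11, 27] -> [27, 11] -> 27
  [-26, 36, 43, 30] -> [-26, 36] -> [-26, 36] -> [36, -26] -> 36
  [-27, 19, 37, -44, -32] -> [-27, 19] -> [-27, 19] -> [19, -27] -> 19
  [42, -16, -8, 42, -35, 46, 22, -36, -8] -> [42, -16] -> [-16, 42] -> [42, -16] -> 42
  [29, 1, -44, 28, -21, 9, -41, 30] -> [29, 1] -> [1, 29] -> [29, 1] -> 29
  [-48, 17, 5, 6, -22, 2, 31, -47, 10, 15] -> [-48, 17] -> [-48, 17] -> [17, -48] -> 17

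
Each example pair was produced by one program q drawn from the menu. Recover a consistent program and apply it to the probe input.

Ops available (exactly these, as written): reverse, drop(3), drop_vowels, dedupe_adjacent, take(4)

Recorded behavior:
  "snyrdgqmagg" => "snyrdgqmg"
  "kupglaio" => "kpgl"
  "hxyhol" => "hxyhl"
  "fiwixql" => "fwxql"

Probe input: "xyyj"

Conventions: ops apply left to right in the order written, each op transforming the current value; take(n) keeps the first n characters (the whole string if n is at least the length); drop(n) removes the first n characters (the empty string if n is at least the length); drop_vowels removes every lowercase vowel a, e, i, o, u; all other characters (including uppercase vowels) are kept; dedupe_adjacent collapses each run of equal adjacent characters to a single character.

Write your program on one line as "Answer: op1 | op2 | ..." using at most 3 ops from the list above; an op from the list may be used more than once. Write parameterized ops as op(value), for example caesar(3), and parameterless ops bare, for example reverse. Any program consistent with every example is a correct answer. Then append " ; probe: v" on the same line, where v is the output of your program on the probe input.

drop_vowels | dedupe_adjacent ; probe: "xyj"

Check, running the answer program on each example:
  "snyrdgqmagg" -> "snyrdgqmgg" -> "snyrdgqmg"
  "kupglaio" -> "kpgl" -> "kpgl"
  "hxyhol" -> "hxyhl" -> "hxyhl"
  "fiwixql" -> "fwxql" -> "fwxql"
  probe: "xyyj" -> "xyyj" -> "xyj"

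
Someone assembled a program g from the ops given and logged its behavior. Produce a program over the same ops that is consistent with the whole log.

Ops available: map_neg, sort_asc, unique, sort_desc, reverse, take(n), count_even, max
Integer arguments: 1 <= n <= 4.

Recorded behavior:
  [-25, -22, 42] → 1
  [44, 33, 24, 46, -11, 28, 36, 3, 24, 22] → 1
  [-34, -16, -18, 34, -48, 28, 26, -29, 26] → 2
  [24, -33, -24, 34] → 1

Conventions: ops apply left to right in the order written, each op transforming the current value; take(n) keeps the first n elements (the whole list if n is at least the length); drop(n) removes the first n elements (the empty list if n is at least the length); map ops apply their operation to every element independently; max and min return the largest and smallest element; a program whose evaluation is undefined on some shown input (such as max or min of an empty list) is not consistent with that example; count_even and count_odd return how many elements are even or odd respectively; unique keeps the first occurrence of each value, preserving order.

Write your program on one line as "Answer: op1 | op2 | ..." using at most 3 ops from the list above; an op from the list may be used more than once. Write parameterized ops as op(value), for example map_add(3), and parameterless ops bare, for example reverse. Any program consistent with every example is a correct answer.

take(2) | reverse | count_even

Check, running the answer program on each example:
  [-25, -22, 42] -> [-25, -22] -> [-22, -25] -> 1
  [44, 33, 24, 46, -11, 28, 36, 3, 24, 22] -> [44, 33] -> [33, 44] -> 1
  [-34, -16, -18, 34, -48, 28, 26, -29, 26] -> [-34, -16] -> [-16, -34] -> 2
  [24, -33, -24, 34] -> [24, -33] -> [-33, 24] -> 1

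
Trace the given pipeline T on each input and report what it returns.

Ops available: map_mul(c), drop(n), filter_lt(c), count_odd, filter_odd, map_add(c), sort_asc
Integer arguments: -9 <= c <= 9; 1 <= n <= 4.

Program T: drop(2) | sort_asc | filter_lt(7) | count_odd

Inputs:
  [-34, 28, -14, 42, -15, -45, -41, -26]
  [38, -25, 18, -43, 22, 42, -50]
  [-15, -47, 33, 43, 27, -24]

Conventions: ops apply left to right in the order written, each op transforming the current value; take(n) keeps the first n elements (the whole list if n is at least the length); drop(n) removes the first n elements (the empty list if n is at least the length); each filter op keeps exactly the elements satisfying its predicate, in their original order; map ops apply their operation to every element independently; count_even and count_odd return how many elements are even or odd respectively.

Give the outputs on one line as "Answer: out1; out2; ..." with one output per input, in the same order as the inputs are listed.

3; 1; 0

Execution, op by op:
  [-34, 28, -14, 42, -15, -45, -41, -26] -> [-14, 42, -15, -45, -41, -26] -> [-45, -41, -26, -15, -14, 42] -> [-45, -41, -26, -15, -14] -> 3
  [38, -25, 18, -43, 22, 42, -50] -> [18, -43, 22, 42, -50] -> [-50, -43, 18, 22, 42] -> [-50, -43] -> 1
  [-15, -47, 33, 43, 27, -24] -> [33, 43, 27, -24] -> [-24, 27, 33, 43] -> [-24] -> 0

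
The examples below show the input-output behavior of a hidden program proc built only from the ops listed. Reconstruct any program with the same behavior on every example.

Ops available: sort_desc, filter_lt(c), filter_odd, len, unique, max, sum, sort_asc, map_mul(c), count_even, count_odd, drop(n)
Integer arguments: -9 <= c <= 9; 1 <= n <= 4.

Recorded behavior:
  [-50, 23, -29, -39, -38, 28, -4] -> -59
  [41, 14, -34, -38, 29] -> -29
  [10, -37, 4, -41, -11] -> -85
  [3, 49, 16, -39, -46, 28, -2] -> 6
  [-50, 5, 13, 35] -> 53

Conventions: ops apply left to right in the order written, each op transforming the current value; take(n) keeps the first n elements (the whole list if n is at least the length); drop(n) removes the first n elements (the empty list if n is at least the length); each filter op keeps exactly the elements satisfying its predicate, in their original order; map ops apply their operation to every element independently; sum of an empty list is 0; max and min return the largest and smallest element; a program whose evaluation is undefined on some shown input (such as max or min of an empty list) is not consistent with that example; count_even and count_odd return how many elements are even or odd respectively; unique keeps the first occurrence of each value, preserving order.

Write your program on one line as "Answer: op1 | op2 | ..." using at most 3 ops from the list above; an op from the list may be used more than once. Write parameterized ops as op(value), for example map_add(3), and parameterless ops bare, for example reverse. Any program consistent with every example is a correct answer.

drop(1) | sum

Check, running the answer program on each example:
  [-50, 23, -29, -39, -38, 28, -4] -> [23, -29, -39, -38, 28, -4] -> -59
  [41, 14, -34, -38, 29] -> [14, -34, -38, 29] -> -29
  [10, -37, 4, -41, -11] -> [-37, 4, -41, -11] -> -85
  [3, 49, 16, -39, -46, 28, -2] -> [49, 16, -39, -46, 28, -2] -> 6
  [-50, 5, 13, 35] -> [5, 13, 35] -> 53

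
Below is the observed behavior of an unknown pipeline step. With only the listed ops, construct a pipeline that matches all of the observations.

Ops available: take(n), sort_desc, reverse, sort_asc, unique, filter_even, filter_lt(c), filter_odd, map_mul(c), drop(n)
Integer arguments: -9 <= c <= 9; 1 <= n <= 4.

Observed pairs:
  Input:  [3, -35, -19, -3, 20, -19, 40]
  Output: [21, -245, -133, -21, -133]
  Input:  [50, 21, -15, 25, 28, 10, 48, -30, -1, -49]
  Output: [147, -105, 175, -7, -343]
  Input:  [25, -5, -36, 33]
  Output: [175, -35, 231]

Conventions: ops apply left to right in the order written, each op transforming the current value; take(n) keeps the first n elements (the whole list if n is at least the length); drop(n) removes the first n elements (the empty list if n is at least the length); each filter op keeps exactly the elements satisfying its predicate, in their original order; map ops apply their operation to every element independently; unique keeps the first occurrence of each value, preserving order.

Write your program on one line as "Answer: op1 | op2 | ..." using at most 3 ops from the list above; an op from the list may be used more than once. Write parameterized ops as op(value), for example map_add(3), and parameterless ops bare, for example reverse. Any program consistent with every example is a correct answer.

map_mul(7) | filter_odd

Check, running the answer program on each example:
  [3, -35, -19, -3, 20, -19, 40] -> [21, -245, -133, -21, 140, -133, 280] -> [21, -245, -133, -21, -133]
  [50, 21, -15, 25, 28, 10, 48, -30, -1, -49] -> [350, 147, -105, 175, 196, 70, 336, -210, -7, -343] -> [147, -105, 175, -7, -343]
  [25, -5, -36, 33] -> [175, -35, -252, 231] -> [175, -35, 231]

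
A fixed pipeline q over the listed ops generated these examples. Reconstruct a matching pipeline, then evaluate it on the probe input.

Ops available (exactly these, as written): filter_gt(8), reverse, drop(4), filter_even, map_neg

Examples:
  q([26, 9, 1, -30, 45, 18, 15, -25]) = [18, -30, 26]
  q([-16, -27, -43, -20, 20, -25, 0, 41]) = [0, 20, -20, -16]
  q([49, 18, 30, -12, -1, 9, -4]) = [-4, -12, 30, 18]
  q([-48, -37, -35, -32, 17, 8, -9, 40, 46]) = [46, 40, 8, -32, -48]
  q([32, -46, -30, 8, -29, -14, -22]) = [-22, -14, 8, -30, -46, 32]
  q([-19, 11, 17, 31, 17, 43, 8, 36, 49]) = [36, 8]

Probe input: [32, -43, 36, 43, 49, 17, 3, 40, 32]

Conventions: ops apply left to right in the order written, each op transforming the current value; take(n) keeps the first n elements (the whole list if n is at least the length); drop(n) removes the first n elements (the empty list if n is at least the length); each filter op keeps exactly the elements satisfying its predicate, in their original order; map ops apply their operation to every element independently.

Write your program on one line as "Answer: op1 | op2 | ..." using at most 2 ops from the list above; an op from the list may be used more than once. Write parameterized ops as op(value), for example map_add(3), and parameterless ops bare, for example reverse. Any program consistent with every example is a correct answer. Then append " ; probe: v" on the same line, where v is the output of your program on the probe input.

reverse | filter_even ; probe: [32, 40, 36, 32]

Check, running the answer program on each example:
  [26, 9, 1, -30, 45, 18, 15, -25] -> [-25, 15, 18, 45, -30, 1, 9, 26] -> [18, -30, 26]
  [-16, -27, -43, -20, 20, -25, 0, 41] -> [41, 0, -25, 20, -20, -43, -27, -16] -> [0, 20, -20, -16]
  [49, 18, 30, -12, -1, 9, -4] -> [-4, 9, -1, -12, 30, 18, 49] -> [-4, -12, 30, 18]
  [-48, -37, -35, -32, 17, 8, -9, 40, 46] -> [46, 40, -9, 8, 17, -32, -35, -37, -48] -> [46, 40, 8, -32, -48]
  [32, -46, -30, 8, -29, -14, -22] -> [-22, -14, -29, 8, -30, -46, 32] -> [-22, -14, 8, -30, -46, 32]
  [-19, 11, 17, 31, 17, 43, 8, 36, 49] -> [49, 36, 8, 43, 17, 31, 17, 11, -19] -> [36, 8]
  probe: [32, -43, 36, 43, 49, 17, 3, 40, 32] -> [32, 40, 3, 17, 49, 43, 36, -43, 32] -> [32, 40, 36, 32]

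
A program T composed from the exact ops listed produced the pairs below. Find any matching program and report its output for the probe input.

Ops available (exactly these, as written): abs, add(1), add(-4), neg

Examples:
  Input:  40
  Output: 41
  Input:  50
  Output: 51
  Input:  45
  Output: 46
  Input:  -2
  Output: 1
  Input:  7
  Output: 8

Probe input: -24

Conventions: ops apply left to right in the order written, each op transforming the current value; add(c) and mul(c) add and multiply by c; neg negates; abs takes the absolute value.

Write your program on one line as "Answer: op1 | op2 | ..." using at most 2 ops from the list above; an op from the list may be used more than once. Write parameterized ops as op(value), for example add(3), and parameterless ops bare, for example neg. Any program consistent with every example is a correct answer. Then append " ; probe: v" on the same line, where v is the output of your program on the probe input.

add(1) | abs ; probe: 23

Check, running the answer program on each example:
  40 -> 41 -> 41
  50 -> 51 -> 51
  45 -> 46 -> 46
  -2 -> -1 -> 1
  7 -> 8 -> 8
  probe: -24 -> -23 -> 23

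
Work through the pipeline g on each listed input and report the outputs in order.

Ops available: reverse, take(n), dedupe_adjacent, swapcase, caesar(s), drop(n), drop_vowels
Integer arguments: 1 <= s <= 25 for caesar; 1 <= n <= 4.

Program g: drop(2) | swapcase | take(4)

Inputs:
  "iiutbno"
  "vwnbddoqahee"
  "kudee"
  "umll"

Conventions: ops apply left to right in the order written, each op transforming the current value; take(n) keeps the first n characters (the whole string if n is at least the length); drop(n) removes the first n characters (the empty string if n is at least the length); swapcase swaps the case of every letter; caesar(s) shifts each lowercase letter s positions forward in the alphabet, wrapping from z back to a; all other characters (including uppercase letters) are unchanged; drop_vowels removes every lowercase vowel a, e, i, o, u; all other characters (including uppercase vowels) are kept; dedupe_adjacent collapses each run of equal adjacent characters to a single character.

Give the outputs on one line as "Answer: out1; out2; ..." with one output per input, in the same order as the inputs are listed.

"UTBN"; "NBDD"; "DEE"; "LL"

Execution, op by op:
  "iiutbno" -> "utbno" -> "UTBNO" -> "UTBN"
  "vwnbddoqahee" -> "nbddoqahee" -> "NBDDOQAHEE" -> "NBDD"
  "kudee" -> "dee" -> "DEE" -> "DEE"
  "umll" -> "ll" -> "LL" -> "LL"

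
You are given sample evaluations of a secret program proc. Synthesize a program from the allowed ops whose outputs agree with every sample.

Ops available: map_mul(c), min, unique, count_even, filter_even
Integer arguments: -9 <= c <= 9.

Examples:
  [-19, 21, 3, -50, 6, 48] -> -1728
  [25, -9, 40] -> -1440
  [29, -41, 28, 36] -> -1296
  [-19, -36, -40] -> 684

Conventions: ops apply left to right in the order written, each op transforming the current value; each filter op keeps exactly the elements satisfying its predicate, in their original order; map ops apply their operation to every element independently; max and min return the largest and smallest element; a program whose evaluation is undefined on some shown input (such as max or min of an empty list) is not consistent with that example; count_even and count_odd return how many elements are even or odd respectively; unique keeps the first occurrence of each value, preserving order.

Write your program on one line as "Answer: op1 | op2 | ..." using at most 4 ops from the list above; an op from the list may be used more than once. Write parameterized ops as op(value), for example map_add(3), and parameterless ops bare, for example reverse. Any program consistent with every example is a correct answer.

map_mul(-4) | map_mul(9) | min

Check, running the answer program on each example:
  [-19, 21, 3, -50, 6, 48] -> [76, -84, -12, 200, -24, -192] -> [684, -756, -108, 1800, -216, -1728] -> -1728
  [25, -9, 40] -> [-100, 36, -160] -> [-900, 324, -1440] -> -1440
  [29, -41, 28, 36] -> [-116, 164, -112, -144] -> [-1044, 1476, -1008, -1296] -> -1296
  [-19, -36, -40] -> [76, 144, 160] -> [684, 1296, 1440] -> 684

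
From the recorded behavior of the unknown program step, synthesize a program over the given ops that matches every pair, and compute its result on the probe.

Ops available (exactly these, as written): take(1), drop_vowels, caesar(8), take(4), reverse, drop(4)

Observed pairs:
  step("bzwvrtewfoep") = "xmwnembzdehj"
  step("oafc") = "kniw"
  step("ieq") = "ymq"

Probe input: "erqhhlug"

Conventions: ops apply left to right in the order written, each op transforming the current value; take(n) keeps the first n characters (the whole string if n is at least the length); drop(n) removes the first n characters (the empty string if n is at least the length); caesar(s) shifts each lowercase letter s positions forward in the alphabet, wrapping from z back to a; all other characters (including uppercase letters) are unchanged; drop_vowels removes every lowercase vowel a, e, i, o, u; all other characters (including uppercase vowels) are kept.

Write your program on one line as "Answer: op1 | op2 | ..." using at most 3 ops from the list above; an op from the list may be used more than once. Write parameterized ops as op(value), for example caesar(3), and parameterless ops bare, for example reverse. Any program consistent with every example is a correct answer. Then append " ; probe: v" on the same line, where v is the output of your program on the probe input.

reverse | caesar(8) ; probe: "octppyzm"

Check, running the answer program on each example:
  "bzwvrtewfoep" -> "peofwetrvwzb" -> "xmwnembzdehj"
  "oafc" -> "cfao" -> "kniw"
  "ieq" -> "qei" -> "ymq"
  probe: "erqhhlug" -> "gulhhqre" -> "octppyzm"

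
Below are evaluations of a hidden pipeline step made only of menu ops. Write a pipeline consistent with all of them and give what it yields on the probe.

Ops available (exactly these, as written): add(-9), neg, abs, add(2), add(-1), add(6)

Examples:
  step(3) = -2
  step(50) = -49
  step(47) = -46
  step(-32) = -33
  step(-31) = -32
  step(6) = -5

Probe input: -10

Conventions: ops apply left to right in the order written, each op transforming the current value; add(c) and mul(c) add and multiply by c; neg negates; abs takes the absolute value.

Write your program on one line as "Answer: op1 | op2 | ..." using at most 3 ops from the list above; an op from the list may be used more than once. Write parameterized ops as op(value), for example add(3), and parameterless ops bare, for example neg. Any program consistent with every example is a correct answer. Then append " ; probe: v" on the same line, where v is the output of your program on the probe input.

add(-1) | abs | neg ; probe: -11

Check, running the answer program on each example:
  3 -> 2 -> 2 -> -2
  50 -> 49 -> 49 -> -49
  47 -> 46 -> 46 -> -46
  -32 -> -33 -> 33 -> -33
  -31 -> -32 -> 32 -> -32
  6 -> 5 -> 5 -> -5
  probe: -10 -> -11 -> 11 -> -11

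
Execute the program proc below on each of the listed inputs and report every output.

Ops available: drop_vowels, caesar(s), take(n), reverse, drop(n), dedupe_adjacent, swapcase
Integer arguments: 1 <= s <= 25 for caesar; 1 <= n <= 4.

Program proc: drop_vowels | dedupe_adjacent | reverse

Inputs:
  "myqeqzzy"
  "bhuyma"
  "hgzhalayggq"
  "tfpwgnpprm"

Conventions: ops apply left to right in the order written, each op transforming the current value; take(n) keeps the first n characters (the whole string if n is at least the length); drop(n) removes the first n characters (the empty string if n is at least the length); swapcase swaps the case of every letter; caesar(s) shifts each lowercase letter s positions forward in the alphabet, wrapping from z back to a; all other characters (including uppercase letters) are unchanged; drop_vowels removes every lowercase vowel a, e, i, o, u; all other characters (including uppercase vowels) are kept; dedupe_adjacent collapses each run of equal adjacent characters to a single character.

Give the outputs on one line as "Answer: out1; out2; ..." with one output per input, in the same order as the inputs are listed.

"yzqym"; "myhb"; "qgylhzgh"; "mrpngwpft"

Execution, op by op:
  "myqeqzzy" -> "myqqzzy" -> "myqzy" -> "yzqym"
  "bhuyma" -> "bhym" -> "bhym" -> "myhb"
  "hgzhalayggq" -> "hgzhlyggq" -> "hgzhlygq" -> "qgylhzgh"
  "tfpwgnpprm" -> "tfpwgnpprm" -> "tfpwgnprm" -> "mrpngwpft"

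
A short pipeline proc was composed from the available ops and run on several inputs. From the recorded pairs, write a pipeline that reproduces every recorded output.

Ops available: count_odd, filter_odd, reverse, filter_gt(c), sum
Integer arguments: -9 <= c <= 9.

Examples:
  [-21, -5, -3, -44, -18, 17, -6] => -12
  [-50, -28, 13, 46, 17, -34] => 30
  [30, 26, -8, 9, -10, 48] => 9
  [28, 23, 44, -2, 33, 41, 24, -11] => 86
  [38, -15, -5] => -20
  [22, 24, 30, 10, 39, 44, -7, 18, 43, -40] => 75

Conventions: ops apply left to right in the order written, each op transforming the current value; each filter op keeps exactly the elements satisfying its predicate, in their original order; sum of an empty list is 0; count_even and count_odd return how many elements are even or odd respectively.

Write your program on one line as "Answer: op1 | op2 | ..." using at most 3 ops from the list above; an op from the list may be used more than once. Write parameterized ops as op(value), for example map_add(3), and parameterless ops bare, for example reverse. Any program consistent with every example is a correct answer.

filter_odd | reverse | sum

Check, running the answer program on each example:
  [-21, -5, -3, -44, -18, 17, -6] -> [-21, -5, -3, 17] -> [17, -3, -5, -21] -> -12
  [-50, -28, 13, 46, 17, -34] -> [13, 17] -> [17, 13] -> 30
  [30, 26, -8, 9, -10, 48] -> [9] -> [9] -> 9
  [28, 23, 44, -2, 33, 41, 24, -11] -> [23, 33, 41, -11] -> [-11, 41, 33, 23] -> 86
  [38, -15, -5] -> [-15, -5] -> [-5, -15] -> -20
  [22, 24, 30, 10, 39, 44, -7, 18, 43, -40] -> [39, -7, 43] -> [43, -7, 39] -> 75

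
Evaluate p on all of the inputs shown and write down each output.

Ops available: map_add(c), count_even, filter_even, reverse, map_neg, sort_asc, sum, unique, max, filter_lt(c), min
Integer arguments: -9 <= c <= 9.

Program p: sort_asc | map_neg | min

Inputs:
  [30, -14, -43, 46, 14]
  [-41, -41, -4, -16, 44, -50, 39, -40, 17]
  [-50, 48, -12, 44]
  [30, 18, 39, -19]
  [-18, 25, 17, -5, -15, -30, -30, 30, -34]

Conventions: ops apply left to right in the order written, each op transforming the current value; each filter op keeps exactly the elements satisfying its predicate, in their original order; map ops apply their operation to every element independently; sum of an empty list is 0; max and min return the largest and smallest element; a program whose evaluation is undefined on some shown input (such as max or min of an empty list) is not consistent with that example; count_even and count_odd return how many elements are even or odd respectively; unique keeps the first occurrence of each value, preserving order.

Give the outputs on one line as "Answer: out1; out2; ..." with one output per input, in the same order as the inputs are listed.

-46; -44; -48; -39; -30

Execution, op by op:
  [30, -14, -43, 46, 14] -> [-43, -14, 14, 30, 46] -> [43, 14, -14, -30, -46] -> -46
  [-41, -41, -4, -16, 44, -50, 39, -40, 17] -> [-50, -41, -41, -40, -16, -4, 17, 39, 44] -> [50, 41, 41, 40, 16, 4, -17, -39, -44] -> -44
  [-50, 48, -12, 44] -> [-50, -12, 44, 48] -> [50, 12, -44, -48] -> -48
  [30, 18, 39, -19] -> [-19, 18, 30, 39] -> [19, -18, -30, -39] -> -39
  [-18, 25, 17, -5, -15, -30, -30, 30, -34] -> [-34, -30, -30, -18, -15, -5, 17, 25, 30] -> [34, 30, 30, 18, 15, 5, -17, -25, -30] -> -30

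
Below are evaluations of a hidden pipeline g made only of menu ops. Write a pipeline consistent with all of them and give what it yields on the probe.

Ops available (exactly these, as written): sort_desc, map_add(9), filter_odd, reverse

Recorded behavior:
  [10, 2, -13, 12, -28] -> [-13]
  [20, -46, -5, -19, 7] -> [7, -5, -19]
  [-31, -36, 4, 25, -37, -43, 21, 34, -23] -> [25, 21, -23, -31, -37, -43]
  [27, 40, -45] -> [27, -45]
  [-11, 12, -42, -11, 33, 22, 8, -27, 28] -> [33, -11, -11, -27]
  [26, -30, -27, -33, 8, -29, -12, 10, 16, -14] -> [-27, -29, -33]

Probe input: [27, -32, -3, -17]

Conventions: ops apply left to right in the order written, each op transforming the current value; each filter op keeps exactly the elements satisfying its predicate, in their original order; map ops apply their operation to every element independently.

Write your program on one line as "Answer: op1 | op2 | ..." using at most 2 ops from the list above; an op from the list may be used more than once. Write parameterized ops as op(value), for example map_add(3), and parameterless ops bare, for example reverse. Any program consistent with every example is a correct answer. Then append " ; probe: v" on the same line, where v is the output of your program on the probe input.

filter_odd | sort_desc ; probe: [27, -3, -17]

Check, running the answer program on each example:
  [10, 2, -13, 12, -28] -> [-13] -> [-13]
  [20, -46, -5, -19, 7] -> [-5, -19, 7] -> [7, -5, -19]
  [-31, -36, 4, 25, -37, -43, 21, 34, -23] -> [-31, 25, -37, -43, 21, -23] -> [25, 21, -23, -31, -37, -43]
  [27, 40, -45] -> [27, -45] -> [27, -45]
  [-11, 12, -42, -11, 33, 22, 8, -27, 28] -> [-11, -11, 33, -27] -> [33, -11, -11, -27]
  [26, -30, -27, -33, 8, -29, -12, 10, 16, -14] -> [-27, -33, -29] -> [-27, -29, -33]
  probe: [27, -32, -3, -17] -> [27, -3, -17] -> [27, -3, -17]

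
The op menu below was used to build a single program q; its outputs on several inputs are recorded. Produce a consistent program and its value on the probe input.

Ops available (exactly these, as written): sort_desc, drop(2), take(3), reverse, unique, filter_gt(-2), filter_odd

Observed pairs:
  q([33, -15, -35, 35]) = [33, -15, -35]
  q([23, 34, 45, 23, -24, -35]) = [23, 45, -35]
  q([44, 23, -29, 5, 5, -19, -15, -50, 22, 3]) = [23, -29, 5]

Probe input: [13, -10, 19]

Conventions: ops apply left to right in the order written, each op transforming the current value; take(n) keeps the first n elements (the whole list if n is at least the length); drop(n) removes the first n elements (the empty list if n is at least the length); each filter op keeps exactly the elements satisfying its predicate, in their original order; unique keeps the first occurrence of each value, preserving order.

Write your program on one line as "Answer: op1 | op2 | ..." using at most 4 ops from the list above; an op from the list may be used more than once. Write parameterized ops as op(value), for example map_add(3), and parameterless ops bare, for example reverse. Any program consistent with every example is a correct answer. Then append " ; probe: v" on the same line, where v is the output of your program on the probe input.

unique | filter_odd | take(3) ; probe: [13, 19]

Check, running the answer program on each example:
  [33, -15, -35, 35] -> [33, -15, -35, 35] -> [33, -15, -35, 35] -> [33, -15, -35]
  [23, 34, 45, 23, -24, -35] -> [23, 34, 45, -24, -35] -> [23, 45, -35] -> [23, 45, -35]
  [44, 23, -29, 5, 5, -19, -15, -50, 22, 3] -> [44, 23, -29, 5, -19, -15, -50, 22, 3] -> [23, -29, 5, -19, -15, 3] -> [23, -29, 5]
  probe: [13, -10, 19] -> [13, -10, 19] -> [13, 19] -> [13, 19]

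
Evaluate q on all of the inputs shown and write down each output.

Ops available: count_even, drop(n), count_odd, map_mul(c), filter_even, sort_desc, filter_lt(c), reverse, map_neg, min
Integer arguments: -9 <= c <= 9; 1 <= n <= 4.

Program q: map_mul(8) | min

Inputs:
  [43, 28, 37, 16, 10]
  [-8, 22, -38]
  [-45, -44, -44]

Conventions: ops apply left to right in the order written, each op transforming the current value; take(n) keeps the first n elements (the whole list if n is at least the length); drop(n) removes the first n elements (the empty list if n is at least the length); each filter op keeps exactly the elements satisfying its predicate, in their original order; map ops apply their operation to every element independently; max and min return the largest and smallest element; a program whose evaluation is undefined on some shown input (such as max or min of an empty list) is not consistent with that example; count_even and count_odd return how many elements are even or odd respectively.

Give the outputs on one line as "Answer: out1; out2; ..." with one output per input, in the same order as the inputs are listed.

Execution, op by op:
  [43, 28, 37, 16, 10] -> [344, 224, 296, 128, 80] -> 80
  [-8, 22, -38] -> [-64, 176, -304] -> -304
  [-45, -44, -44] -> [-360, -352, -352] -> -360

80; -304; -360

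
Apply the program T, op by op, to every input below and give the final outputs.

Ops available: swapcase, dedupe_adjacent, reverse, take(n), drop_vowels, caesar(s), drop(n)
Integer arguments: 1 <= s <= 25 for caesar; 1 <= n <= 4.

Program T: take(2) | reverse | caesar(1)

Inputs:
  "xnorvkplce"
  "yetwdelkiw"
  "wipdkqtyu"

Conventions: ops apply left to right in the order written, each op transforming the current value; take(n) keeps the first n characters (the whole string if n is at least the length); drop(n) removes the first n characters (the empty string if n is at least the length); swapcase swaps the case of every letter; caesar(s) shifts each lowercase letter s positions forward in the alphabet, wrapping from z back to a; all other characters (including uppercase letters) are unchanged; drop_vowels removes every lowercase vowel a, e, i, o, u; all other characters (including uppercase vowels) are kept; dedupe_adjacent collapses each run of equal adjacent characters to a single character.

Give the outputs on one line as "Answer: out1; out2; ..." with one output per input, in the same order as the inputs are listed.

Execution, op by op:
  "xnorvkplce" -> "xn" -> "nx" -> "oy"
  "yetwdelkiw" -> "ye" -> "ey" -> "fz"
  "wipdkqtyu" -> "wi" -> "iw" -> "jx"

"oy"; "fz"; "jx"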